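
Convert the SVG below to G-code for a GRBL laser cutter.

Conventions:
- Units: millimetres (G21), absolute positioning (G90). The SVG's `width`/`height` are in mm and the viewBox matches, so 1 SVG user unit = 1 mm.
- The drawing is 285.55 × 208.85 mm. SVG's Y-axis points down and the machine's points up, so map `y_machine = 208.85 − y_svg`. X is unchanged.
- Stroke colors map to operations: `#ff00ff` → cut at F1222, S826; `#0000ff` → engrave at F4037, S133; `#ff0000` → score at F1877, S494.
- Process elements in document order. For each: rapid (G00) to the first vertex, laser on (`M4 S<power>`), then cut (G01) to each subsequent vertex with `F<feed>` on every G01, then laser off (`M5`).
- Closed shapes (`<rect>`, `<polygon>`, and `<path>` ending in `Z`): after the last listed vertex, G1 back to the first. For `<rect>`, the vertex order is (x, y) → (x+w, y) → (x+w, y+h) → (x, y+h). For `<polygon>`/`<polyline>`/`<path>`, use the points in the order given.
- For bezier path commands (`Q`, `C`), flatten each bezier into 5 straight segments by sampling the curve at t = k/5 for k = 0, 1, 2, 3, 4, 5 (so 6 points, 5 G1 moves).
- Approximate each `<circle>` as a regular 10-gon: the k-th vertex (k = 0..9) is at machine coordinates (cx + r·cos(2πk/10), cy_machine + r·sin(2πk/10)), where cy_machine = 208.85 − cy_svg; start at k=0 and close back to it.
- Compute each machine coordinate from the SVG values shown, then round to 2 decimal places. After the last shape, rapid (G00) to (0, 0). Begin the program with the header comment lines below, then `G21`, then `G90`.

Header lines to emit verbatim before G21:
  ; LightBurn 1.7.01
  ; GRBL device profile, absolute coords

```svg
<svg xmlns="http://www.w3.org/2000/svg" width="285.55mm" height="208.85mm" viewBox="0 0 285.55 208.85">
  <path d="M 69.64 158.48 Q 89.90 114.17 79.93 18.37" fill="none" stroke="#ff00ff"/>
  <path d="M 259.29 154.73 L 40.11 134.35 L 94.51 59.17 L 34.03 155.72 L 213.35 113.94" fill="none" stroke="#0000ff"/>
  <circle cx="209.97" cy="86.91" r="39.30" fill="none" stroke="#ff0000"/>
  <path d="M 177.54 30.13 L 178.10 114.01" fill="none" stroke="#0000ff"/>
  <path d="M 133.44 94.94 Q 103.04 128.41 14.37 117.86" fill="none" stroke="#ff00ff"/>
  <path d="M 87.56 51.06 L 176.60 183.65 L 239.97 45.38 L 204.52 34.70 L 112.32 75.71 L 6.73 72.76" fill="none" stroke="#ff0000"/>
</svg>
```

viewBox `0 0 285.55 208.85` with mm width/height → 1 unit = 1 mm. Flip: y_m = 208.85 − y_svg.

**Shape 1** — `<path>` quadratic bezier, stroke `#ff00ff` → cut (S826, F1222). Control points (SVG): P0=(69.64,158.48), P1=(89.90,114.17), P2=(79.93,18.37); sampled at t=k/5. Machine vertices: (69.64,50.37) → (76.53,70.15) → (81.01,94.06) → (83.07,122.08) → (82.71,154.22) → (79.93,190.48). Open path.

**Shape 2** — `<path>` open polyline, stroke `#0000ff` → engrave (S133, F4037). Machine vertices: (259.29,54.12) → (40.11,74.50) → (94.51,149.68) → (34.03,53.13) → (213.35,94.91). Open path.

**Shape 3** — `<circle>` circle, stroke `#ff0000` → score (S494, F1877). Machine vertices: (249.27,121.94) → (241.76,145.04) → (222.11,159.32) → (197.83,159.32) → (178.18,145.04) → (170.67,121.94) → (178.18,98.84) → (197.83,84.56) → (222.11,84.56) → (241.76,98.84) → (249.27,121.94). Closed: final G1 returns to the first vertex.

**Shape 4** — `<path>` line segment, stroke `#0000ff` → engrave (S133, F4037). Machine vertices: (177.54,178.72) → (178.10,94.84). Open path.

**Shape 5** — `<path>` quadratic bezier, stroke `#ff00ff` → cut (S826, F1222). Control points (SVG): P0=(133.44,94.94), P1=(103.04,128.41), P2=(14.37,117.86); sampled at t=k/5. Machine vertices: (133.44,113.91) → (118.95,102.28) → (99.80,94.18) → (75.98,89.59) → (47.51,88.53) → (14.37,90.99). Open path.

**Shape 6** — `<path>` open polyline, stroke `#ff0000` → score (S494, F1877). Machine vertices: (87.56,157.79) → (176.60,25.20) → (239.97,163.47) → (204.52,174.15) → (112.32,133.14) → (6.73,136.09). Open path.

; LightBurn 1.7.01
; GRBL device profile, absolute coords
G21
G90
G00 X69.64 Y50.37
M4 S826
G01 X76.53 Y70.15 F1222
G01 X81.01 Y94.06 F1222
G01 X83.07 Y122.08 F1222
G01 X82.71 Y154.22 F1222
G01 X79.93 Y190.48 F1222
M5
G00 X259.29 Y54.12
M4 S133
G01 X40.11 Y74.50 F4037
G01 X94.51 Y149.68 F4037
G01 X34.03 Y53.13 F4037
G01 X213.35 Y94.91 F4037
M5
G00 X249.27 Y121.94
M4 S494
G01 X241.76 Y145.04 F1877
G01 X222.11 Y159.32 F1877
G01 X197.83 Y159.32 F1877
G01 X178.18 Y145.04 F1877
G01 X170.67 Y121.94 F1877
G01 X178.18 Y98.84 F1877
G01 X197.83 Y84.56 F1877
G01 X222.11 Y84.56 F1877
G01 X241.76 Y98.84 F1877
G01 X249.27 Y121.94 F1877
M5
G00 X177.54 Y178.72
M4 S133
G01 X178.10 Y94.84 F4037
M5
G00 X133.44 Y113.91
M4 S826
G01 X118.95 Y102.28 F1222
G01 X99.80 Y94.18 F1222
G01 X75.98 Y89.59 F1222
G01 X47.51 Y88.53 F1222
G01 X14.37 Y90.99 F1222
M5
G00 X87.56 Y157.79
M4 S494
G01 X176.60 Y25.20 F1877
G01 X239.97 Y163.47 F1877
G01 X204.52 Y174.15 F1877
G01 X112.32 Y133.14 F1877
G01 X6.73 Y136.09 F1877
M5
G00 X0.00 Y0.00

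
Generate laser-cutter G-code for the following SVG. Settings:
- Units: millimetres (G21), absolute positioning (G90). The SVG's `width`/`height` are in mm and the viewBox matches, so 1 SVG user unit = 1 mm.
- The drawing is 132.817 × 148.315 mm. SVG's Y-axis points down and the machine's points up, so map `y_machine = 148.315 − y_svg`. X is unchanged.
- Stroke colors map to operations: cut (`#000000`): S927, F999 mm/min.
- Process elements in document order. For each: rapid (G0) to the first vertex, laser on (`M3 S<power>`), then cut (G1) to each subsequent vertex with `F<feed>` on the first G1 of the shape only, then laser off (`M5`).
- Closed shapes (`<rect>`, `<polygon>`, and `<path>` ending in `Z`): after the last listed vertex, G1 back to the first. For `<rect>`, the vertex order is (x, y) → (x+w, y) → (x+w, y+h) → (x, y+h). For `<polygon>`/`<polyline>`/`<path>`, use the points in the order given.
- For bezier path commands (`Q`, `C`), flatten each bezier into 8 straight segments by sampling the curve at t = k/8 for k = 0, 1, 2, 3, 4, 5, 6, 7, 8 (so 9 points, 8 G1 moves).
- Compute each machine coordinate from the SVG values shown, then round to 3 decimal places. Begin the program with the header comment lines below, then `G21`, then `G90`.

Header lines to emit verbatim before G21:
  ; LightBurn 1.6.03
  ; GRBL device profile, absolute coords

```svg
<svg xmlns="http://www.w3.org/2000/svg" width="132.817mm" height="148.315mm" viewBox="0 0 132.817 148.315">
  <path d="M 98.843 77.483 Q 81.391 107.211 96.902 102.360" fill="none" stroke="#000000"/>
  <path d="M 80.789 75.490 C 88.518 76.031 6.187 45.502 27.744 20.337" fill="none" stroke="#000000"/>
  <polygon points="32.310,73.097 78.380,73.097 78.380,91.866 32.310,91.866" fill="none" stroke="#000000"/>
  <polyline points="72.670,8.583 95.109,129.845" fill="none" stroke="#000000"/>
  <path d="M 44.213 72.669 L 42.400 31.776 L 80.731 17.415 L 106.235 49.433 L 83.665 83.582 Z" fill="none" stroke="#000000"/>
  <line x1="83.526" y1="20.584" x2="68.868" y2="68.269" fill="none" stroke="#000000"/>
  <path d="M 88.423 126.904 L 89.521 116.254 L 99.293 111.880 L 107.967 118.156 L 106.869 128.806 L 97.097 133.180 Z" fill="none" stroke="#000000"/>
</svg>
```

viewBox `0 0 132.817 148.315` with mm width/height → 1 unit = 1 mm. Flip: y_m = 148.315 − y_svg.

**Shape 1** — `<path>` quadratic bezier, stroke `#000000` → cut (S927, F999). Control points (SVG): P0=(98.843,77.483), P1=(81.391,107.211), P2=(96.902,102.360); sampled at t=k/8. Machine vertices: (98.843,70.832) → (94.995,63.940) → (92.177,58.129) → (90.389,53.399) → (89.632,49.749) → (89.904,47.179) → (91.207,45.691) → (93.539,45.283) → (96.902,45.955). Open path.

**Shape 2** — `<path>` cubic bezier, stroke `#000000` → cut (S927, F999). Control points (SVG): P0=(80.789,75.490), P1=(88.518,76.031), P2=(6.187,45.502), P3=(27.744,20.337); sampled at t=k/8. Machine vertices: (80.789,72.825) → (79.845,74.007) → (72.730,77.676) → (61.718,83.403) → (49.081,90.762) → (37.092,99.326) → (28.025,108.668) → (24.151,118.361) → (27.744,127.978). Open path.

**Shape 3** — `<polygon>` rectangle, stroke `#000000` → cut (S927, F999). Machine vertices: (32.310,75.218) → (78.380,75.218) → (78.380,56.449) → (32.310,56.449) → (32.310,75.218). Closed: final G1 returns to the first vertex.

**Shape 4** — `<polyline>` line segment, stroke `#000000` → cut (S927, F999). Machine vertices: (72.670,139.732) → (95.109,18.470). Open path.

**Shape 5** — `<path>` regular polygon, stroke `#000000` → cut (S927, F999). Machine vertices: (44.213,75.646) → (42.400,116.539) → (80.731,130.900) → (106.235,98.882) → (83.665,64.733) → (44.213,75.646). Closed: final G1 returns to the first vertex.

**Shape 6** — `<line>` line segment, stroke `#000000` → cut (S927, F999). Machine vertices: (83.526,127.731) → (68.868,80.046). Open path.

**Shape 7** — `<path>` regular polygon, stroke `#000000` → cut (S927, F999). Machine vertices: (88.423,21.411) → (89.521,32.061) → (99.293,36.435) → (107.967,30.159) → (106.869,19.509) → (97.097,15.135) → (88.423,21.411). Closed: final G1 returns to the first vertex.

; LightBurn 1.6.03
; GRBL device profile, absolute coords
G21
G90
G0 X98.843 Y70.832
M3 S927
G1 X94.995 Y63.940 F999
G1 X92.177 Y58.129
G1 X90.389 Y53.399
G1 X89.632 Y49.749
G1 X89.904 Y47.179
G1 X91.207 Y45.691
G1 X93.539 Y45.283
G1 X96.902 Y45.955
M5
G0 X80.789 Y72.825
M3 S927
G1 X79.845 Y74.007 F999
G1 X72.730 Y77.676
G1 X61.718 Y83.403
G1 X49.081 Y90.762
G1 X37.092 Y99.326
G1 X28.025 Y108.668
G1 X24.151 Y118.361
G1 X27.744 Y127.978
M5
G0 X32.310 Y75.218
M3 S927
G1 X78.380 Y75.218 F999
G1 X78.380 Y56.449
G1 X32.310 Y56.449
G1 X32.310 Y75.218
M5
G0 X72.670 Y139.732
M3 S927
G1 X95.109 Y18.470 F999
M5
G0 X44.213 Y75.646
M3 S927
G1 X42.400 Y116.539 F999
G1 X80.731 Y130.900
G1 X106.235 Y98.882
G1 X83.665 Y64.733
G1 X44.213 Y75.646
M5
G0 X83.526 Y127.731
M3 S927
G1 X68.868 Y80.046 F999
M5
G0 X88.423 Y21.411
M3 S927
G1 X89.521 Y32.061 F999
G1 X99.293 Y36.435
G1 X107.967 Y30.159
G1 X106.869 Y19.509
G1 X97.097 Y15.135
G1 X88.423 Y21.411
M5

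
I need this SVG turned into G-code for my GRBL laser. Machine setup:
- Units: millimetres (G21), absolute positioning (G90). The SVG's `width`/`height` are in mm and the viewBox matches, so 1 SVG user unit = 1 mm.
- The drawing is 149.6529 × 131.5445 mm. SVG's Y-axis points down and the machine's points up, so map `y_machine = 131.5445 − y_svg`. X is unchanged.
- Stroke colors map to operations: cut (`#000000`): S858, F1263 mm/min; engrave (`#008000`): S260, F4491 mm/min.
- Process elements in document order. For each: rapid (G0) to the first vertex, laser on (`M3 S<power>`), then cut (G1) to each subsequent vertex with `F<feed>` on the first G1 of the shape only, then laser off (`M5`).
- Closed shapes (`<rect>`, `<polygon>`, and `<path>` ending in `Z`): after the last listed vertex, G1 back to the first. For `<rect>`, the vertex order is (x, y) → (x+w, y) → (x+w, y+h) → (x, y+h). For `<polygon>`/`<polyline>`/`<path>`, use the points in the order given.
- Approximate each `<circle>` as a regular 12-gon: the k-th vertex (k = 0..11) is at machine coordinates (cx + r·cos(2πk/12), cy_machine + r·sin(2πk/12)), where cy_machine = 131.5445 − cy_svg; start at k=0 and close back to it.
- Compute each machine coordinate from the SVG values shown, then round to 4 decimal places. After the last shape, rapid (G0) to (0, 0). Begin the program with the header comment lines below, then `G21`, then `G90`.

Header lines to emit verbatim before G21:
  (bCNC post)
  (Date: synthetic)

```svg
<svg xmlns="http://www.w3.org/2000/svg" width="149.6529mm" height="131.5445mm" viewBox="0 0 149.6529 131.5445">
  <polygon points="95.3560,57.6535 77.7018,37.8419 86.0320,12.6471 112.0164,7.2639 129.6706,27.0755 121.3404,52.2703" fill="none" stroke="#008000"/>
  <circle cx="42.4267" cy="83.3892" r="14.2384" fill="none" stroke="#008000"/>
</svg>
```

Since the viewBox matches the mm dimensions, user units are millimetres directly. The only transform is the Y-flip y_m = 131.5445 − y_svg.

Shape 1 is a regular polygon drawn with `<polygon>`. Its stroke #008000 means engrave at S260, F4491. After flipping Y the toolpath is (95.3560,73.8910) → (77.7018,93.7026) → (86.0320,118.8974) → (112.0164,124.2806) → (129.6706,104.4690) → (121.3404,79.2742) → (95.3560,73.8910), returning to the start.

Shape 2 is a circle drawn with `<circle>`. Its stroke #008000 means engrave at S260, F4491. After flipping Y the toolpath is (56.6651,48.1553) → (54.7575,55.2745) → (49.5459,60.4861) → (42.4267,62.3937) → (35.3075,60.4861) → (30.0959,55.2745) → (28.1883,48.1553) → (30.0959,41.0361) → (35.3075,35.8245) → (42.4267,33.9169) → (49.5459,35.8245) → (54.7575,41.0361) → (56.6651,48.1553), returning to the start.

(bCNC post)
(Date: synthetic)
G21
G90
G0 X95.3560 Y73.8910
M3 S260
G1 X77.7018 Y93.7026 F4491
G1 X86.0320 Y118.8974
G1 X112.0164 Y124.2806
G1 X129.6706 Y104.4690
G1 X121.3404 Y79.2742
G1 X95.3560 Y73.8910
M5
G0 X56.6651 Y48.1553
M3 S260
G1 X54.7575 Y55.2745 F4491
G1 X49.5459 Y60.4861
G1 X42.4267 Y62.3937
G1 X35.3075 Y60.4861
G1 X30.0959 Y55.2745
G1 X28.1883 Y48.1553
G1 X30.0959 Y41.0361
G1 X35.3075 Y35.8245
G1 X42.4267 Y33.9169
G1 X49.5459 Y35.8245
G1 X54.7575 Y41.0361
G1 X56.6651 Y48.1553
M5
G0 X0.0000 Y0.0000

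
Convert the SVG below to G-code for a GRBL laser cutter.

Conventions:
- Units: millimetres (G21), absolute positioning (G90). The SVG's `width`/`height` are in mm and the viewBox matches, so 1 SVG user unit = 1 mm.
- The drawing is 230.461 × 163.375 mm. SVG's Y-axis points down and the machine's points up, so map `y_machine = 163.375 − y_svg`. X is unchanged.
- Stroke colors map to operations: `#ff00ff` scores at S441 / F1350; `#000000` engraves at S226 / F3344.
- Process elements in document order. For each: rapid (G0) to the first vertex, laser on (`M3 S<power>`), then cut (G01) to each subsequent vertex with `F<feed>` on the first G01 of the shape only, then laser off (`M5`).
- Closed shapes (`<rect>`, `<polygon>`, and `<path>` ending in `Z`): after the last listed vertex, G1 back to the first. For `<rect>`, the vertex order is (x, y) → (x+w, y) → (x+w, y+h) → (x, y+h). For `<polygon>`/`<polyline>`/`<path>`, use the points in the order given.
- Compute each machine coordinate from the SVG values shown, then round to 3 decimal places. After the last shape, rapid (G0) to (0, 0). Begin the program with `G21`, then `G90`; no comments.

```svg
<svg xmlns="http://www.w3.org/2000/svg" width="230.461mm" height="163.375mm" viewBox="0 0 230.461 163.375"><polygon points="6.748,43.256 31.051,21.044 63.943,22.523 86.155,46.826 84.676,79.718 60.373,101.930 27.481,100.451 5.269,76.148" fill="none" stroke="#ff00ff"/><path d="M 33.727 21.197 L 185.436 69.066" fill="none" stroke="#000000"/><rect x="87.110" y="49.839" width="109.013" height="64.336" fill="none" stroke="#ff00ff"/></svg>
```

G21
G90
G0 X6.748 Y120.119
M3 S441
G01 X31.051 Y142.331 F1350
G01 X63.943 Y140.852
G01 X86.155 Y116.549
G01 X84.676 Y83.657
G01 X60.373 Y61.445
G01 X27.481 Y62.924
G01 X5.269 Y87.227
G01 X6.748 Y120.119
M5
G0 X33.727 Y142.178
M3 S226
G01 X185.436 Y94.309 F3344
M5
G0 X87.110 Y113.536
M3 S441
G01 X196.123 Y113.536 F1350
G01 X196.123 Y49.200
G01 X87.110 Y49.200
G01 X87.110 Y113.536
M5
G0 X0.000 Y0.000

viewBox `0 0 230.461 163.375` with mm width/height → 1 unit = 1 mm. Flip: y_m = 163.375 − y_svg.

**Shape 1** — `<polygon>` regular polygon, stroke `#ff00ff` → score (S441, F1350). Machine vertices: (6.748,120.119) → (31.051,142.331) → (63.943,140.852) → (86.155,116.549) → (84.676,83.657) → (60.373,61.445) → (27.481,62.924) → (5.269,87.227) → (6.748,120.119). Closed: final G1 returns to the first vertex.

**Shape 2** — `<path>` line segment, stroke `#000000` → engrave (S226, F3344). Machine vertices: (33.727,142.178) → (185.436,94.309). Open path.

**Shape 3** — `<rect>` rectangle, stroke `#ff00ff` → score (S441, F1350). Machine vertices: (87.110,113.536) → (196.123,113.536) → (196.123,49.200) → (87.110,49.200) → (87.110,113.536). Closed: final G1 returns to the first vertex.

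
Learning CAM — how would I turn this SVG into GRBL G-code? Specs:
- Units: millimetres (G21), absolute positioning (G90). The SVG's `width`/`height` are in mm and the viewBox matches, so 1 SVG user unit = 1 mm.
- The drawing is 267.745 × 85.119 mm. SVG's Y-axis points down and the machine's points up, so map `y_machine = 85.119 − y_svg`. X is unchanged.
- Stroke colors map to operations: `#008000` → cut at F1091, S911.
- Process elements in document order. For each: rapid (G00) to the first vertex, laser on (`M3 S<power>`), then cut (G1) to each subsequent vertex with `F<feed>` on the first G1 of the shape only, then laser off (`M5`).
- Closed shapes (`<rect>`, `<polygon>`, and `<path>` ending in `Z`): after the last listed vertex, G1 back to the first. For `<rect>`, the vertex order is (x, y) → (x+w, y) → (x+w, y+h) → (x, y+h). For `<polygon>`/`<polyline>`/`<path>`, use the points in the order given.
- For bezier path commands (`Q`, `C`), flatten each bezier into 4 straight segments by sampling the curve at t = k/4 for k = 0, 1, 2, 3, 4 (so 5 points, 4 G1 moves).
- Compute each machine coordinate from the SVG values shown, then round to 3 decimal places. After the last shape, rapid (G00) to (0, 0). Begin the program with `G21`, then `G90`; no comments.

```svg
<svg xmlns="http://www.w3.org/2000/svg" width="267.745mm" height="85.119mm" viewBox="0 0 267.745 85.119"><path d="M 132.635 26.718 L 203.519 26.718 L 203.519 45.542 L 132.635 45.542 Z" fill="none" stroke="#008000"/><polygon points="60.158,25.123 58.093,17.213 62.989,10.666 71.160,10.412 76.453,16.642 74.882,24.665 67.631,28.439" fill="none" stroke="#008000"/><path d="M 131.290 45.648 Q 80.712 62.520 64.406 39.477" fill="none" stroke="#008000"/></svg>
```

G21
G90
G00 X132.635 Y58.401
M3 S911
G1 X203.519 Y58.401 F1091
G1 X203.519 Y39.577
G1 X132.635 Y39.577
G1 X132.635 Y58.401
M5
G00 X60.158 Y59.996
M3 S911
G1 X58.093 Y67.906 F1091
G1 X62.989 Y74.453
G1 X71.160 Y74.707
G1 X76.453 Y68.477
G1 X74.882 Y60.454
G1 X67.631 Y56.680
G1 X60.158 Y59.996
M5
G00 X131.290 Y39.471
M3 S911
G1 X108.143 Y33.530 F1091
G1 X89.280 Y32.578
G1 X74.701 Y36.615
G1 X64.406 Y45.642
M5
G00 X0.000 Y0.000

1 u = 1 mm; y_m = 85.119 − y.

[1] `<path>` rectangle, #008000→cut S911 F1091: (132.635,58.401) → (203.519,58.401) → (203.519,39.577) → (132.635,39.577) → (132.635,58.401) (closed)

[2] `<polygon>` regular polygon, #008000→cut S911 F1091: (60.158,59.996) → (58.093,67.906) → (62.989,74.453) → (71.160,74.707) → (76.453,68.477) → (74.882,60.454) → (67.631,56.680) → (60.158,59.996) (closed)

[3] `<path>` quadratic bezier, #008000→cut S911 F1091: (131.290,39.471) → (108.143,33.530) → (89.280,32.578) → (74.701,36.615) → (64.406,45.642)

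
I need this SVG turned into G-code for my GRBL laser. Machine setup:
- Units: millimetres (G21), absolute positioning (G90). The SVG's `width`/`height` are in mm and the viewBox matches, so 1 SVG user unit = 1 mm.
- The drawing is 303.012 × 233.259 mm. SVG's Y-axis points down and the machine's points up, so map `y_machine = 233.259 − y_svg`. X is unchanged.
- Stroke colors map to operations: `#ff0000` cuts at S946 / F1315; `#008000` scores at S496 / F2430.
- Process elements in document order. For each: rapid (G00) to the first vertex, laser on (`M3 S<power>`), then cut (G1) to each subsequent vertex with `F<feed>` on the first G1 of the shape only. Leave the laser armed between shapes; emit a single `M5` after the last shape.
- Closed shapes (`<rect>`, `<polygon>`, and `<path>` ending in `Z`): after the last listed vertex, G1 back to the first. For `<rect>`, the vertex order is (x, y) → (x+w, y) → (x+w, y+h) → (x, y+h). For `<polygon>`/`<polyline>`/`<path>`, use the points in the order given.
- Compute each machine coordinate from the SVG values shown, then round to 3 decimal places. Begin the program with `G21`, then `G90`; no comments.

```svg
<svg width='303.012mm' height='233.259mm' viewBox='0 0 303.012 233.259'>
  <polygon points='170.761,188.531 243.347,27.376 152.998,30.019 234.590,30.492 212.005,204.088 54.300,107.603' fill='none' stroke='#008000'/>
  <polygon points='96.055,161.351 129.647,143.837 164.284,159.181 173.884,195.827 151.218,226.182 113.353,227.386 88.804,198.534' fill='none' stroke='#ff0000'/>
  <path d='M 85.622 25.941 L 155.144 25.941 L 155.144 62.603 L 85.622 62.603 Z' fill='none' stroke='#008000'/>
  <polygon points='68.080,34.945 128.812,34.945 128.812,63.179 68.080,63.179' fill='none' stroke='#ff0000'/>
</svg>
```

viewBox `0 0 303.012 233.259` with mm width/height → 1 unit = 1 mm. Flip: y_m = 233.259 − y_svg.

**Shape 1** — `<polygon>` closed polygon, stroke `#008000` → score (S496, F2430). Machine vertices: (170.761,44.728) → (243.347,205.883) → (152.998,203.240) → (234.590,202.767) → (212.005,29.171) → (54.300,125.656) → (170.761,44.728). Closed: final G1 returns to the first vertex.

**Shape 2** — `<polygon>` regular polygon, stroke `#ff0000` → cut (S946, F1315). Machine vertices: (96.055,71.908) → (129.647,89.422) → (164.284,74.078) → (173.884,37.432) → (151.218,7.077) → (113.353,5.873) → (88.804,34.725) → (96.055,71.908). Closed: final G1 returns to the first vertex.

**Shape 3** — `<path>` rectangle, stroke `#008000` → score (S496, F2430). Machine vertices: (85.622,207.318) → (155.144,207.318) → (155.144,170.656) → (85.622,170.656) → (85.622,207.318). Closed: final G1 returns to the first vertex.

**Shape 4** — `<polygon>` rectangle, stroke `#ff0000` → cut (S946, F1315). Machine vertices: (68.080,198.314) → (128.812,198.314) → (128.812,170.080) → (68.080,170.080) → (68.080,198.314). Closed: final G1 returns to the first vertex.

G21
G90
G00 X170.761 Y44.728
M3 S496
G1 X243.347 Y205.883 F2430
G1 X152.998 Y203.240
G1 X234.590 Y202.767
G1 X212.005 Y29.171
G1 X54.300 Y125.656
G1 X170.761 Y44.728
G00 X96.055 Y71.908
M3 S946
G1 X129.647 Y89.422 F1315
G1 X164.284 Y74.078
G1 X173.884 Y37.432
G1 X151.218 Y7.077
G1 X113.353 Y5.873
G1 X88.804 Y34.725
G1 X96.055 Y71.908
G00 X85.622 Y207.318
M3 S496
G1 X155.144 Y207.318 F2430
G1 X155.144 Y170.656
G1 X85.622 Y170.656
G1 X85.622 Y207.318
G00 X68.080 Y198.314
M3 S946
G1 X128.812 Y198.314 F1315
G1 X128.812 Y170.080
G1 X68.080 Y170.080
G1 X68.080 Y198.314
M5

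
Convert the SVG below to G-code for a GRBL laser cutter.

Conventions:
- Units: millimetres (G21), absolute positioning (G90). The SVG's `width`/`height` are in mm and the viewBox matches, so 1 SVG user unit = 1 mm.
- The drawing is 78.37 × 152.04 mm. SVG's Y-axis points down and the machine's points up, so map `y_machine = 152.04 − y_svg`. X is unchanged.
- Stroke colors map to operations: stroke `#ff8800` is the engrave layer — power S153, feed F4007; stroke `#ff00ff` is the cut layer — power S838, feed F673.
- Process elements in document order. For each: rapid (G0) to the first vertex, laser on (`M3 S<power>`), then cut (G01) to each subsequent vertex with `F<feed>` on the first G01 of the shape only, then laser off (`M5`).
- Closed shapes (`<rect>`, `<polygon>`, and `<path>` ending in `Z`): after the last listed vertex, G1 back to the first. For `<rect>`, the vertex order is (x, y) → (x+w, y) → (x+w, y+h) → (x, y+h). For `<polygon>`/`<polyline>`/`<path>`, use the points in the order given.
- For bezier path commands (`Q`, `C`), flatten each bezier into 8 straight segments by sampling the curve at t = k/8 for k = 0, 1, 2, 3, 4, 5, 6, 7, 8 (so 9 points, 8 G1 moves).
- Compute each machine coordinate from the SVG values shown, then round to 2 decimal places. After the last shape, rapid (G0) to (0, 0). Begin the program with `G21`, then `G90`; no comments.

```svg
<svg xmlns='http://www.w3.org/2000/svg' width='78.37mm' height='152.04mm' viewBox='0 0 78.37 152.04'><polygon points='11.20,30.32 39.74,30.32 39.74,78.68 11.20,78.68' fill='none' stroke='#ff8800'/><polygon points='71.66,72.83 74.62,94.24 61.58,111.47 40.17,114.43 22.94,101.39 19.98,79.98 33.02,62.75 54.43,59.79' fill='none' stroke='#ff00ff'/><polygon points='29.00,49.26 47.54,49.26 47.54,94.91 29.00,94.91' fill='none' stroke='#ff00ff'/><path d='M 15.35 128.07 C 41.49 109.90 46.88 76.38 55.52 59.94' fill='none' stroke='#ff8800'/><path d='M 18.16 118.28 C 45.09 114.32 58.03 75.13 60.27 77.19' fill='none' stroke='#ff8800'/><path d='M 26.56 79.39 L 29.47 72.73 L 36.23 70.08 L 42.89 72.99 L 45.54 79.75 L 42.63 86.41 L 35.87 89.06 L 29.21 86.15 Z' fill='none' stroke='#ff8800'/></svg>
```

Since the viewBox matches the mm dimensions, user units are millimetres directly. The only transform is the Y-flip y_m = 152.04 − y_svg.

Shape 1 is a rectangle drawn with `<polygon>`. Its stroke #ff8800 means engrave at S153, F4007. After flipping Y the toolpath is (11.20,121.72) → (39.74,121.72) → (39.74,73.36) → (11.20,73.36) → (11.20,121.72), returning to the start.

Shape 2 is a regular polygon drawn with `<polygon>`. Its stroke #ff00ff means cut at S838, F673. After flipping Y the toolpath is (71.66,79.21) → (74.62,57.80) → (61.58,40.57) → (40.17,37.61) → (22.94,50.65) → (19.98,72.06) → (33.02,89.29) → (54.43,92.25) → (71.66,79.21), returning to the start.

Shape 3 is a rectangle drawn with `<polygon>`. Its stroke #ff00ff means cut at S838, F673. After flipping Y the toolpath is (29.00,102.78) → (47.54,102.78) → (47.54,57.13) → (29.00,57.13) → (29.00,102.78), returning to the start.

Shape 4 is a cubic bezier drawn with `<path>`. Its stroke #ff8800 means engrave at S153, F4007. After flipping Y the toolpath is (15.35,23.97) → (24.23,31.44) → (31.44,39.97) → (37.27,49.18) → (42.00,58.68) → (45.91,68.11) → (49.27,77.07) → (52.39,85.20) → (55.52,92.10).

Shape 5 is a cubic bezier drawn with `<path>`. Its stroke #ff8800 means engrave at S153, F4007. After flipping Y the toolpath is (18.16,33.76) → (27.61,36.75) → (35.79,42.14) → (42.73,49.04) → (48.47,56.56) → (53.06,63.80) → (56.53,69.86) → (58.92,73.84) → (60.27,74.85).

Shape 6 is a regular polygon drawn with `<path>`. Its stroke #ff8800 means engrave at S153, F4007. After flipping Y the toolpath is (26.56,72.65) → (29.47,79.31) → (36.23,81.96) → (42.89,79.05) → (45.54,72.29) → (42.63,65.63) → (35.87,62.98) → (29.21,65.89) → (26.56,72.65), returning to the start.

G21
G90
G0 X11.20 Y121.72
M3 S153
G01 X39.74 Y121.72 F4007
G01 X39.74 Y73.36
G01 X11.20 Y73.36
G01 X11.20 Y121.72
M5
G0 X71.66 Y79.21
M3 S838
G01 X74.62 Y57.80 F673
G01 X61.58 Y40.57
G01 X40.17 Y37.61
G01 X22.94 Y50.65
G01 X19.98 Y72.06
G01 X33.02 Y89.29
G01 X54.43 Y92.25
G01 X71.66 Y79.21
M5
G0 X29.00 Y102.78
M3 S838
G01 X47.54 Y102.78 F673
G01 X47.54 Y57.13
G01 X29.00 Y57.13
G01 X29.00 Y102.78
M5
G0 X15.35 Y23.97
M3 S153
G01 X24.23 Y31.44 F4007
G01 X31.44 Y39.97
G01 X37.27 Y49.18
G01 X42.00 Y58.68
G01 X45.91 Y68.11
G01 X49.27 Y77.07
G01 X52.39 Y85.20
G01 X55.52 Y92.10
M5
G0 X18.16 Y33.76
M3 S153
G01 X27.61 Y36.75 F4007
G01 X35.79 Y42.14
G01 X42.73 Y49.04
G01 X48.47 Y56.56
G01 X53.06 Y63.80
G01 X56.53 Y69.86
G01 X58.92 Y73.84
G01 X60.27 Y74.85
M5
G0 X26.56 Y72.65
M3 S153
G01 X29.47 Y79.31 F4007
G01 X36.23 Y81.96
G01 X42.89 Y79.05
G01 X45.54 Y72.29
G01 X42.63 Y65.63
G01 X35.87 Y62.98
G01 X29.21 Y65.89
G01 X26.56 Y72.65
M5
G0 X0.00 Y0.00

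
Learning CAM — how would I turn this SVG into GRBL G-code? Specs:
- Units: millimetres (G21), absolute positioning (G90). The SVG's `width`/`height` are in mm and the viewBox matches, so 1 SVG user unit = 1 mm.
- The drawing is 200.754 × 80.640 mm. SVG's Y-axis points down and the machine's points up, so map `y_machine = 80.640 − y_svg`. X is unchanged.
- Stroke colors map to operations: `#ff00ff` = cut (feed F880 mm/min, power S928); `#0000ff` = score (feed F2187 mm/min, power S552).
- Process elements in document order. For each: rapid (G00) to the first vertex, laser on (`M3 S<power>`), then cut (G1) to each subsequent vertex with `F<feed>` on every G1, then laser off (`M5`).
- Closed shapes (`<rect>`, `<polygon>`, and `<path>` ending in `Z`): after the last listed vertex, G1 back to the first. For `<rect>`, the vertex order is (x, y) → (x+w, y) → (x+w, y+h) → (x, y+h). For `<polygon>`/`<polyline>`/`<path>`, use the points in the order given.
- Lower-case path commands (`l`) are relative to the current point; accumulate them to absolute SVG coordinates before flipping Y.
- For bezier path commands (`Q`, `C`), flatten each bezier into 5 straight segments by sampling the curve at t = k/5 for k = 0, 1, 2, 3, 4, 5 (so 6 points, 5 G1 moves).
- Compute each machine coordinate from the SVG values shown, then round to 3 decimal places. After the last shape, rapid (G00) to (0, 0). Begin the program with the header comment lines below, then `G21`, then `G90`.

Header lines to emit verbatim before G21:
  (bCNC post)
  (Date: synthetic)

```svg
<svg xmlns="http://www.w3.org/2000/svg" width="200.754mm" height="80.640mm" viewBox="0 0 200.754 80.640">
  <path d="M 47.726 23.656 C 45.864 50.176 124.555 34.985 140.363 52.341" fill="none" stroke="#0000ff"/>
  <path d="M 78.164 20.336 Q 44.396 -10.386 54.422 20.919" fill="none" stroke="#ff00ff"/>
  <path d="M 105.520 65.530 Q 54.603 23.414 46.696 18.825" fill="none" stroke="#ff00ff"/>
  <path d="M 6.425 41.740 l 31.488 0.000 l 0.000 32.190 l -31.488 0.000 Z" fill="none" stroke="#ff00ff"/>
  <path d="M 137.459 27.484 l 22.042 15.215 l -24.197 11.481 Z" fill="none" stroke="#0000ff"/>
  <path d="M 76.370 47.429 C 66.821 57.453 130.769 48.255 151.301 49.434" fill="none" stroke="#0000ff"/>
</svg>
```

viewBox `0 0 200.754 80.640` with mm width/height → 1 unit = 1 mm. Flip: y_m = 80.640 − y_svg.

**Shape 1** — `<path>` cubic bezier, stroke `#0000ff` → score (S552, F2187). Control points (SVG): P0=(47.726,23.656), P1=(45.864,50.176), P2=(124.555,34.985), P3=(140.363,52.341); sampled at t=k/5. Machine vertices: (47.726,56.984) → (55.128,45.483) → (74.977,40.429) → (100.389,38.256) → (124.480,35.401) → (140.363,28.299). Open path.

**Shape 2** — `<path>` quadratic bezier, stroke `#ff00ff` → cut (S928, F880). Control points (SVG): P0=(78.164,20.336), P1=(44.396,-10.386), P2=(54.422,20.919); sampled at t=k/5. Machine vertices: (78.164,60.304) → (66.409,70.112) → (58.157,74.957) → (53.408,74.841) → (52.163,69.762) → (54.422,59.721). Open path.

**Shape 3** — `<path>` quadratic bezier, stroke `#ff00ff` → cut (S928, F880). Control points (SVG): P0=(105.520,65.530), P1=(54.603,23.414), P2=(46.696,18.825); sampled at t=k/5. Machine vertices: (105.520,15.110) → (86.874,30.455) → (71.668,42.798) → (59.903,52.139) → (51.579,58.478) → (46.696,61.815). Open path.

**Shape 4** — `<path>` rectangle, stroke `#ff00ff` → cut (S928, F880). Machine vertices: (6.425,38.900) → (37.913,38.900) → (37.913,6.710) → (6.425,6.710) → (6.425,38.900). Closed: final G1 returns to the first vertex.

**Shape 5** — `<path>` regular polygon, stroke `#0000ff` → score (S552, F2187). Machine vertices: (137.459,53.156) → (159.501,37.941) → (135.304,26.460) → (137.459,53.156). Closed: final G1 returns to the first vertex.

**Shape 6** — `<path>` cubic bezier, stroke `#0000ff` → score (S552, F2187). Control points (SVG): P0=(76.370,47.429), P1=(66.821,57.453), P2=(130.769,48.255), P3=(151.301,49.434); sampled at t=k/5. Machine vertices: (76.370,33.211) → (78.525,29.266) → (92.707,28.514) → (113.305,29.534) → (134.707,30.905) → (151.301,31.206). Open path.

(bCNC post)
(Date: synthetic)
G21
G90
G00 X47.726 Y56.984
M3 S552
G1 X55.128 Y45.483 F2187
G1 X74.977 Y40.429 F2187
G1 X100.389 Y38.256 F2187
G1 X124.480 Y35.401 F2187
G1 X140.363 Y28.299 F2187
M5
G00 X78.164 Y60.304
M3 S928
G1 X66.409 Y70.112 F880
G1 X58.157 Y74.957 F880
G1 X53.408 Y74.841 F880
G1 X52.163 Y69.762 F880
G1 X54.422 Y59.721 F880
M5
G00 X105.520 Y15.110
M3 S928
G1 X86.874 Y30.455 F880
G1 X71.668 Y42.798 F880
G1 X59.903 Y52.139 F880
G1 X51.579 Y58.478 F880
G1 X46.696 Y61.815 F880
M5
G00 X6.425 Y38.900
M3 S928
G1 X37.913 Y38.900 F880
G1 X37.913 Y6.710 F880
G1 X6.425 Y6.710 F880
G1 X6.425 Y38.900 F880
M5
G00 X137.459 Y53.156
M3 S552
G1 X159.501 Y37.941 F2187
G1 X135.304 Y26.460 F2187
G1 X137.459 Y53.156 F2187
M5
G00 X76.370 Y33.211
M3 S552
G1 X78.525 Y29.266 F2187
G1 X92.707 Y28.514 F2187
G1 X113.305 Y29.534 F2187
G1 X134.707 Y30.905 F2187
G1 X151.301 Y31.206 F2187
M5
G00 X0.000 Y0.000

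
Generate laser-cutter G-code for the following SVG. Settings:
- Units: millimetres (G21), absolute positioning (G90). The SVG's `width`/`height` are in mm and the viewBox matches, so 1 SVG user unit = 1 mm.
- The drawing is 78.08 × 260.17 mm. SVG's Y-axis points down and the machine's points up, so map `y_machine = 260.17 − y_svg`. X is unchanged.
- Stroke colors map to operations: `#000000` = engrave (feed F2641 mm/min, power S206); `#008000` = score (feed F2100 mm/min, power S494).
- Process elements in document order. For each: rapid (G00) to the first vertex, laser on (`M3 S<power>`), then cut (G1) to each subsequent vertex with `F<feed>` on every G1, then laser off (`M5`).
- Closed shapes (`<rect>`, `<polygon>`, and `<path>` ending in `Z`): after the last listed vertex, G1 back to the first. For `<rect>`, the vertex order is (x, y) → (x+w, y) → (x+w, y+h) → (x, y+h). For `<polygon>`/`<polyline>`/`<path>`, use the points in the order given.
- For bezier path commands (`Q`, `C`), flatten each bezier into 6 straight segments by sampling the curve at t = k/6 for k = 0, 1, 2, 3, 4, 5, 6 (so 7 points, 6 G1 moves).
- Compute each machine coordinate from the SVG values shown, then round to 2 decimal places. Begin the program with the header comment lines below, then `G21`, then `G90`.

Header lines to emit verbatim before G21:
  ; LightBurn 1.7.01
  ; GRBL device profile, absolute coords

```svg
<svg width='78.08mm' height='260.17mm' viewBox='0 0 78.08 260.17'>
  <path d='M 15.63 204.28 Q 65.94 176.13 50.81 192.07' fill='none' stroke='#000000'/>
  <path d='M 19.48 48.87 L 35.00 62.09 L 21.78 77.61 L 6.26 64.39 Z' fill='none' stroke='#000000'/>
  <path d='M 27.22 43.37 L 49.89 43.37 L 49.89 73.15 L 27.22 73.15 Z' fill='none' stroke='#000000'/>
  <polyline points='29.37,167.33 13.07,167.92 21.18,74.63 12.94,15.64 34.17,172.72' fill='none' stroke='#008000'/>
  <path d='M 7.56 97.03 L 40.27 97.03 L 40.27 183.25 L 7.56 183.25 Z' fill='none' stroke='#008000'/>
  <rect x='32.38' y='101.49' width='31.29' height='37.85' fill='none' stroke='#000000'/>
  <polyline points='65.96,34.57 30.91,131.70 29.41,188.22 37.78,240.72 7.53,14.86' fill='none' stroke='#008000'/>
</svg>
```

; LightBurn 1.7.01
; GRBL device profile, absolute coords
G21
G90
G00 X15.63 Y55.89
M3 S206
G1 X30.58 Y64.05 F2641
G1 X41.90 Y69.76 F2641
G1 X49.58 Y73.02 F2641
G1 X53.63 Y73.83 F2641
G1 X54.04 Y72.19 F2641
G1 X50.81 Y68.10 F2641
M5
G00 X19.48 Y211.30
M3 S206
G1 X35.00 Y198.08 F2641
G1 X21.78 Y182.56 F2641
G1 X6.26 Y195.78 F2641
G1 X19.48 Y211.30 F2641
M5
G00 X27.22 Y216.80
M3 S206
G1 X49.89 Y216.80 F2641
G1 X49.89 Y187.02 F2641
G1 X27.22 Y187.02 F2641
G1 X27.22 Y216.80 F2641
M5
G00 X29.37 Y92.84
M3 S494
G1 X13.07 Y92.25 F2100
G1 X21.18 Y185.54 F2100
G1 X12.94 Y244.53 F2100
G1 X34.17 Y87.45 F2100
M5
G00 X7.56 Y163.14
M3 S494
G1 X40.27 Y163.14 F2100
G1 X40.27 Y76.92 F2100
G1 X7.56 Y76.92 F2100
G1 X7.56 Y163.14 F2100
M5
G00 X32.38 Y158.68
M3 S206
G1 X63.67 Y158.68 F2641
G1 X63.67 Y120.83 F2641
G1 X32.38 Y120.83 F2641
G1 X32.38 Y158.68 F2641
M5
G00 X65.96 Y225.60
M3 S494
G1 X30.91 Y128.47 F2100
G1 X29.41 Y71.95 F2100
G1 X37.78 Y19.45 F2100
G1 X7.53 Y245.31 F2100
M5

1 u = 1 mm; y_m = 260.17 − y.

[1] `<path>` quadratic bezier, #000000→engrave S206 F2641: (15.63,55.89) → (30.58,64.05) → (41.90,69.76) → (49.58,73.02) → (53.63,73.83) → (54.04,72.19) → (50.81,68.10)

[2] `<path>` regular polygon, #000000→engrave S206 F2641: (19.48,211.30) → (35.00,198.08) → (21.78,182.56) → (6.26,195.78) → (19.48,211.30) (closed)

[3] `<path>` rectangle, #000000→engrave S206 F2641: (27.22,216.80) → (49.89,216.80) → (49.89,187.02) → (27.22,187.02) → (27.22,216.80) (closed)

[4] `<polyline>` open polyline, #008000→score S494 F2100: (29.37,92.84) → (13.07,92.25) → (21.18,185.54) → (12.94,244.53) → (34.17,87.45)

[5] `<path>` rectangle, #008000→score S494 F2100: (7.56,163.14) → (40.27,163.14) → (40.27,76.92) → (7.56,76.92) → (7.56,163.14) (closed)

[6] `<rect>` rectangle, #000000→engrave S206 F2641: (32.38,158.68) → (63.67,158.68) → (63.67,120.83) → (32.38,120.83) → (32.38,158.68) (closed)

[7] `<polyline>` open polyline, #008000→score S494 F2100: (65.96,225.60) → (30.91,128.47) → (29.41,71.95) → (37.78,19.45) → (7.53,245.31)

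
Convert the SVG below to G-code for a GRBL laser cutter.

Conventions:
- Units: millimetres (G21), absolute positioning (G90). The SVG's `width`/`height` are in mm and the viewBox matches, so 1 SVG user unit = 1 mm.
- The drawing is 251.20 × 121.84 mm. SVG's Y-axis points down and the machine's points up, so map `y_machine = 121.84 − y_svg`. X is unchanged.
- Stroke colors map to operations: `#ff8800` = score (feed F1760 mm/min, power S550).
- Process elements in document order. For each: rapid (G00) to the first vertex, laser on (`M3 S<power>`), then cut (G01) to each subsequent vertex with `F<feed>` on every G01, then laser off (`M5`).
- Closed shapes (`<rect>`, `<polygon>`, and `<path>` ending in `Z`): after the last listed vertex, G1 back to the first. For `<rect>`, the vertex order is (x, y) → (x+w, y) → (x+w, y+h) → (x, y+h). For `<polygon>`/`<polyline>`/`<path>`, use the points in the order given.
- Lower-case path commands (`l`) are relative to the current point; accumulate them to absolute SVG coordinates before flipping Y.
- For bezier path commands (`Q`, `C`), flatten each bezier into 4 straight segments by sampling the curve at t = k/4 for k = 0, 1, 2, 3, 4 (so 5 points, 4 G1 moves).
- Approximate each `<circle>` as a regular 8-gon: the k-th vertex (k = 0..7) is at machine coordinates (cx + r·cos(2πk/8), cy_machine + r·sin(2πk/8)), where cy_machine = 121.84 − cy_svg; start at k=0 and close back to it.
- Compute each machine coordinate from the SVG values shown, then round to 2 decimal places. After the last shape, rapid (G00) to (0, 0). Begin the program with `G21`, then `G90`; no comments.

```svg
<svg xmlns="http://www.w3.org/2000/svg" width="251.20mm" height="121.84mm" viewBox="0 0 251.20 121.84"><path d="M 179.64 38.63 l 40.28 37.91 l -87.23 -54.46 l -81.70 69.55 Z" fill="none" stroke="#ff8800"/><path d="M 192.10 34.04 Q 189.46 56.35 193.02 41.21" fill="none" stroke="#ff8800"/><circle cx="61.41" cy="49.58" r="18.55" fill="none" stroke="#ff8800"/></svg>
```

1 u = 1 mm; y_m = 121.84 − y.

[1] `<path>` closed polygon, #ff8800→score S550 F1760: (179.64,83.21) → (219.92,45.30) → (132.69,99.76) → (50.99,30.21) → (179.64,83.21) (closed)

[2] `<path>` quadratic bezier, #ff8800→score S550 F1760: (192.10,87.80) → (191.17,78.99) → (191.01,74.85) → (191.63,75.40) → (193.02,80.63)

[3] `<circle>` circle, #ff8800→score S550 F1760: (79.96,72.26) → (74.53,85.38) → (61.41,90.81) → (48.29,85.38) → (42.86,72.26) → (48.29,59.14) → (61.41,53.71) → (74.53,59.14) → (79.96,72.26) (closed)

G21
G90
G00 X179.64 Y83.21
M3 S550
G01 X219.92 Y45.30 F1760
G01 X132.69 Y99.76 F1760
G01 X50.99 Y30.21 F1760
G01 X179.64 Y83.21 F1760
M5
G00 X192.10 Y87.80
M3 S550
G01 X191.17 Y78.99 F1760
G01 X191.01 Y74.85 F1760
G01 X191.63 Y75.40 F1760
G01 X193.02 Y80.63 F1760
M5
G00 X79.96 Y72.26
M3 S550
G01 X74.53 Y85.38 F1760
G01 X61.41 Y90.81 F1760
G01 X48.29 Y85.38 F1760
G01 X42.86 Y72.26 F1760
G01 X48.29 Y59.14 F1760
G01 X61.41 Y53.71 F1760
G01 X74.53 Y59.14 F1760
G01 X79.96 Y72.26 F1760
M5
G00 X0.00 Y0.00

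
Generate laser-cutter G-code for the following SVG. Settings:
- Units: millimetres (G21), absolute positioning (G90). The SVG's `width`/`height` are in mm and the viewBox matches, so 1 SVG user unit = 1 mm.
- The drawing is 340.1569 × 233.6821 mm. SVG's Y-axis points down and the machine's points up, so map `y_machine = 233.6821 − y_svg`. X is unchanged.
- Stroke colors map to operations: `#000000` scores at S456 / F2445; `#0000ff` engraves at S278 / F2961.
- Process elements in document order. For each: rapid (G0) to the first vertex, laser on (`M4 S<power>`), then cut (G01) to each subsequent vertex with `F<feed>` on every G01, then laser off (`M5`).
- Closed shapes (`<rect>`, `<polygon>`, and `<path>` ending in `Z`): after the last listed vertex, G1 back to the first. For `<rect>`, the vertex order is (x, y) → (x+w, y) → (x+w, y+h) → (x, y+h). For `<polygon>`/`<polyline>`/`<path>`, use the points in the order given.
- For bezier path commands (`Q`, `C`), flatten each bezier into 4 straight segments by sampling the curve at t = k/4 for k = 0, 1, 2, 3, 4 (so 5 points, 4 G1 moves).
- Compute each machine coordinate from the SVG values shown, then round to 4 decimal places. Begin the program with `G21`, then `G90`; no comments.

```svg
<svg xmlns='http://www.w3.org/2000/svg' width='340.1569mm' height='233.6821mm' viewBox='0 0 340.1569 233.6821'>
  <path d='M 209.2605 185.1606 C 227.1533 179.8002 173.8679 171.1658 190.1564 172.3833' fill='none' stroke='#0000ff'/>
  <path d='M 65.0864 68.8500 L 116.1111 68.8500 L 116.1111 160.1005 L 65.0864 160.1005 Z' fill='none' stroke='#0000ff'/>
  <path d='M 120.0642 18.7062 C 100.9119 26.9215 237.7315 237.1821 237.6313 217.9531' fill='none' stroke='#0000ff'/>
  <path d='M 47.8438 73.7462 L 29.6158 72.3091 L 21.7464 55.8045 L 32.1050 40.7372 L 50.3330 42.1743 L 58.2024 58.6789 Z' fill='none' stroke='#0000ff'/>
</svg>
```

Since the viewBox matches the mm dimensions, user units are millimetres directly. The only transform is the Y-flip y_m = 233.6821 − y_svg.

Shape 1 is a cubic bezier drawn with `<path>`. Its stroke #0000ff means engrave at S278, F2961. After flipping Y the toolpath is (209.2605,48.5215) → (211.5334,52.9506) → (200.3101,57.3769) → (188.7859,60.5698) → (190.1564,61.2988).

Shape 2 is a rectangle drawn with `<path>`. Its stroke #0000ff means engrave at S278, F2961. After flipping Y the toolpath is (65.0864,164.8321) → (116.1111,164.8321) → (116.1111,73.5816) → (65.0864,73.5816) → (65.0864,164.8321), returning to the start.

Shape 3 is a cubic bezier drawn with `<path>`. Its stroke #0000ff means engrave at S278, F2961. After flipping Y the toolpath is (120.0642,214.9759) → (130.3683,177.6737) → (171.7032,105.0608) → (216.6104,37.5938) → (237.6313,15.7290).

Shape 4 is a regular polygon drawn with `<path>`. Its stroke #0000ff means engrave at S278, F2961. After flipping Y the toolpath is (47.8438,159.9359) → (29.6158,161.3730) → (21.7464,177.8776) → (32.1050,192.9449) → (50.3330,191.5078) → (58.2024,175.0032) → (47.8438,159.9359), returning to the start.

G21
G90
G0 X209.2605 Y48.5215
M4 S278
G01 X211.5334 Y52.9506 F2961
G01 X200.3101 Y57.3769 F2961
G01 X188.7859 Y60.5698 F2961
G01 X190.1564 Y61.2988 F2961
M5
G0 X65.0864 Y164.8321
M4 S278
G01 X116.1111 Y164.8321 F2961
G01 X116.1111 Y73.5816 F2961
G01 X65.0864 Y73.5816 F2961
G01 X65.0864 Y164.8321 F2961
M5
G0 X120.0642 Y214.9759
M4 S278
G01 X130.3683 Y177.6737 F2961
G01 X171.7032 Y105.0608 F2961
G01 X216.6104 Y37.5938 F2961
G01 X237.6313 Y15.7290 F2961
M5
G0 X47.8438 Y159.9359
M4 S278
G01 X29.6158 Y161.3730 F2961
G01 X21.7464 Y177.8776 F2961
G01 X32.1050 Y192.9449 F2961
G01 X50.3330 Y191.5078 F2961
G01 X58.2024 Y175.0032 F2961
G01 X47.8438 Y159.9359 F2961
M5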